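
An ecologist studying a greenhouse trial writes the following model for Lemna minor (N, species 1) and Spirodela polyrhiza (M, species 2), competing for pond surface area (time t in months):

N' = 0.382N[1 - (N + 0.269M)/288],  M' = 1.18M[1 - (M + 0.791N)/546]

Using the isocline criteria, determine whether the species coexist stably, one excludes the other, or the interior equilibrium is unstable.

Compare the nullcline intercepts: K1/α12 = 288/0.269 = 1070 > K2 = 546; K2/α21 = 546/0.791 = 690 > K1 = 288.
Since both inequalities hold, each species can invade when rare, so the interior equilibrium is stable.

stable coexistence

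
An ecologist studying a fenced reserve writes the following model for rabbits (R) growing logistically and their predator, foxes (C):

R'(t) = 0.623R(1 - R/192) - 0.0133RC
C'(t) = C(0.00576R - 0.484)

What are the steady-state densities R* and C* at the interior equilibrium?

From dC/dt = 0 with C > 0: 0.00576R* = 0.484, so R* = 84.
Substitute into dR/dt = 0: 0.623(1 - 84/192) = 0.0133C*.
The bracket is 0.562, giving C* = 0.35/0.0133 = 26.3.

R* ≈ 84, C* ≈ 26.3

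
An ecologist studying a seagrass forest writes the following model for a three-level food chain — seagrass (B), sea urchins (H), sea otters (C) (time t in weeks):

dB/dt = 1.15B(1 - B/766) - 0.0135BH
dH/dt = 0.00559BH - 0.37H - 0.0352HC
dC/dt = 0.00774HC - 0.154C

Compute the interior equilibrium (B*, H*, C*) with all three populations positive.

From dC/dt = 0: 0.00774H* = 0.154, so H* = 19.9.
From dB/dt = 0: 1.15(1 - B*/766) = 0.0135·19.9, giving B* = 766·(1 - 0.234) = 587.
From dH/dt = 0: 0.00559·587 - 0.37 = 0.0352C*, so C* = 2.91/0.0352 = 82.7.

B* ≈ 587, H* ≈ 19.9, C* ≈ 82.7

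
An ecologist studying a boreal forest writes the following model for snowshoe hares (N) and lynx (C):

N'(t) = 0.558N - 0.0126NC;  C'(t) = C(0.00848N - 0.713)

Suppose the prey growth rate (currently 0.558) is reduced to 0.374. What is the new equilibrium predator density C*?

C* ≈ 29.7

At the interior fixed point, setting dN/dt = 0 with N > 0 fixes C* = (prey growth rate)/(NC coefficient) — independent of the other coefficients.
With the change, C* = 0.374/0.0126 = 29.7; it falls from 44.3.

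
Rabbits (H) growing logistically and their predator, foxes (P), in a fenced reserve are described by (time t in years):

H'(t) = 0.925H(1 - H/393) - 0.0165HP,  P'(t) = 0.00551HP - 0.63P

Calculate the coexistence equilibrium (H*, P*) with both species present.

From dP/dt = 0 with P > 0: 0.00551H* = 0.63, so H* = 114.
Substitute into dH/dt = 0: 0.925(1 - 114/393) = 0.0165P*.
The bracket is 0.709, giving P* = 0.656/0.0165 = 39.8.

H* ≈ 114, P* ≈ 39.8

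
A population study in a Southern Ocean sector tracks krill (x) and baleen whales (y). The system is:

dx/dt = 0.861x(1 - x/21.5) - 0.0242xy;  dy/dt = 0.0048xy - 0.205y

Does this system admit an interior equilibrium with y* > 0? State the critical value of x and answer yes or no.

Threshold x = 42.7; K < 42.7, so no, the predator goes extinct.

The predator equation gives dy/dt > 0 only when x > 0.205/0.0048 = 42.7.
Without the predator, x → K = 21.5. Since 21.5 < 42.7, the predator cannot invade.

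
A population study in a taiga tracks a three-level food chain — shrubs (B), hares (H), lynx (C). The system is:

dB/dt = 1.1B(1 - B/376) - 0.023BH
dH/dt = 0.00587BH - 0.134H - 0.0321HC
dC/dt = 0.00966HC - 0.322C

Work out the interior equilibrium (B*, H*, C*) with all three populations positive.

From dC/dt = 0: 0.00966H* = 0.322, so H* = 33.3.
From dB/dt = 0: 1.1(1 - B*/376) = 0.023·33.3, giving B* = 376·(1 - 0.697) = 114.
From dH/dt = 0: 0.00587·114 - 0.134 = 0.0321C*, so C* = 0.535/0.0321 = 16.7.

B* ≈ 114, H* ≈ 33.3, C* ≈ 16.7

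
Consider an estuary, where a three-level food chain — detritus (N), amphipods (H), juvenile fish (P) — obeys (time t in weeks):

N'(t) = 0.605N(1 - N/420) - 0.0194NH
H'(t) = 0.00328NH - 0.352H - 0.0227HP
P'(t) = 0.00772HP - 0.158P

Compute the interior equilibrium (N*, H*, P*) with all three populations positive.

N* ≈ 144, H* ≈ 20.5, P* ≈ 5.35

From dP/dt = 0: 0.00772H* = 0.158, so H* = 20.5.
From dN/dt = 0: 0.605(1 - N*/420) = 0.0194·20.5, giving N* = 420·(1 - 0.656) = 144.
From dH/dt = 0: 0.00328·144 - 0.352 = 0.0227P*, so P* = 0.122/0.0227 = 5.35.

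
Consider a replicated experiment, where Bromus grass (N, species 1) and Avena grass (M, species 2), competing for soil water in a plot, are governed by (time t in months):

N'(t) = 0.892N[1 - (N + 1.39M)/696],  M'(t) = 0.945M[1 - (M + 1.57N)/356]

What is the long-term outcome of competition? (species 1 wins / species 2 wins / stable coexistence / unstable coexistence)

Compare the nullcline intercepts: K1/α12 = 696/1.39 = 501 > K2 = 356; K2/α21 = 356/1.57 = 227 < K1 = 696.
Since the inequalities point opposite ways, species 1 can invade but species 2 cannot.

species 1 excludes species 2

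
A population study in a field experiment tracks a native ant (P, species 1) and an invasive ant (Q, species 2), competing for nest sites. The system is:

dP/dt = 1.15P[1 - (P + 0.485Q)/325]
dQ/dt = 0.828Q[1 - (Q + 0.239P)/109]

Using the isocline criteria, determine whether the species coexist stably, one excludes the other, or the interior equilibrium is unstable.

stable coexistence

Compare the nullcline intercepts: K1/α12 = 325/0.485 = 670 > K2 = 109; K2/α21 = 109/0.239 = 456 > K1 = 325.
Since both inequalities hold, each species can invade when rare, so the interior equilibrium is stable.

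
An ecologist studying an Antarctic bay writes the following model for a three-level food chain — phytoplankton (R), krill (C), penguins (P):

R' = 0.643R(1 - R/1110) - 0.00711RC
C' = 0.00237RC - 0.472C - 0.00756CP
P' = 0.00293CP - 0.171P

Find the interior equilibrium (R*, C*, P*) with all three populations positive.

From dP/dt = 0: 0.00293C* = 0.171, so C* = 58.4.
From dR/dt = 0: 0.643(1 - R*/1110) = 0.00711·58.4, giving R* = 1110·(1 - 0.645) = 394.
From dC/dt = 0: 0.00237·394 - 0.472 = 0.00756P*, so P* = 0.461/0.00756 = 61.

R* ≈ 394, C* ≈ 58.4, P* ≈ 61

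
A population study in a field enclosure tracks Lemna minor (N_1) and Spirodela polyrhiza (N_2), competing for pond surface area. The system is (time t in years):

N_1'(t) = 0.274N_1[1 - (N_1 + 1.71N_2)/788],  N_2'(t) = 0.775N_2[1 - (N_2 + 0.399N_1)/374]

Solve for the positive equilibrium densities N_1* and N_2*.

Setting both brackets to zero gives the nullclines N_1 + 1.71N_2 = 788 and 0.399N_1 + N_2 = 374.
Substituting N_2 = 374 - 0.399N_1 into the first: N_1(1 - 1.71·0.399) = 788 - 1.71·374.
So N_1* = 148/0.318 = 467, and then N_2* = 374 - 0.399·467 = 188.

N_1* ≈ 467, N_2* ≈ 188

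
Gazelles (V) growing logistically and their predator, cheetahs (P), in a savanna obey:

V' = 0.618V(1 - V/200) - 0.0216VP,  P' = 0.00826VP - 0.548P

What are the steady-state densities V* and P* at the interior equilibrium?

V* ≈ 66.3, P* ≈ 19.1

From dP/dt = 0 with P > 0: 0.00826V* = 0.548, so V* = 66.3.
Substitute into dV/dt = 0: 0.618(1 - 66.3/200) = 0.0216P*.
The bracket is 0.668, giving P* = 0.413/0.0216 = 19.1.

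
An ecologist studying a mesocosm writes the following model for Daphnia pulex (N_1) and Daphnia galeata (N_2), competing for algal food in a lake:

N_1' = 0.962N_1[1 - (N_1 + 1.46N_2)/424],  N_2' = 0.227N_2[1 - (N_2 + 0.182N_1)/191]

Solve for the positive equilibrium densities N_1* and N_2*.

N_1* ≈ 198, N_2* ≈ 155

Setting both brackets to zero gives the nullclines N_1 + 1.46N_2 = 424 and 0.182N_1 + N_2 = 191.
Substituting N_2 = 191 - 0.182N_1 into the first: N_1(1 - 1.46·0.182) = 424 - 1.46·191.
So N_1* = 145/0.734 = 198, and then N_2* = 191 - 0.182·198 = 155.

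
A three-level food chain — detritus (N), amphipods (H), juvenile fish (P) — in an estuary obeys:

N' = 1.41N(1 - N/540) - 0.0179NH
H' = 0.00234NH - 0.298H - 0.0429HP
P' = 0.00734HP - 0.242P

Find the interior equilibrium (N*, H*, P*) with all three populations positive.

From dP/dt = 0: 0.00734H* = 0.242, so H* = 33.
From dN/dt = 0: 1.41(1 - N*/540) = 0.0179·33, giving N* = 540·(1 - 0.419) = 314.
From dH/dt = 0: 0.00234·314 - 0.298 = 0.0429P*, so P* = 0.437/0.0429 = 10.2.

N* ≈ 314, H* ≈ 33, P* ≈ 10.2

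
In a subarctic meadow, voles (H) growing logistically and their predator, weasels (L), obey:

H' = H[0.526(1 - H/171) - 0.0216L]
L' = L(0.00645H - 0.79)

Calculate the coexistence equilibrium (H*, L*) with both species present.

H* ≈ 122, L* ≈ 6.91

From dL/dt = 0 with L > 0: 0.00645H* = 0.79, so H* = 122.
Substitute into dH/dt = 0: 0.526(1 - 122/171) = 0.0216L*.
The bracket is 0.284, giving L* = 0.149/0.0216 = 6.91.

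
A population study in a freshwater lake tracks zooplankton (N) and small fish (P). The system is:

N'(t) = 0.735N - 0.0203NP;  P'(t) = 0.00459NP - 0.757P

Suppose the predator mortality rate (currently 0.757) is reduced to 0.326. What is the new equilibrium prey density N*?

N* ≈ 71

At the interior fixed point, setting dP/dt = 0 with P > 0 fixes N* = (predator death rate)/(NP coefficient) — independent of the other coefficients.
With the change, N* = 0.326/0.00459 = 71; it falls from 165.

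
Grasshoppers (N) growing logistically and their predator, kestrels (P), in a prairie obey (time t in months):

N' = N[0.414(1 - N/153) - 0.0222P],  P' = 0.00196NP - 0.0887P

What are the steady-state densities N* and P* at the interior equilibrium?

From dP/dt = 0 with P > 0: 0.00196N* = 0.0887, so N* = 45.3.
Substitute into dN/dt = 0: 0.414(1 - 45.3/153) = 0.0222P*.
The bracket is 0.704, giving P* = 0.292/0.0222 = 13.1.

N* ≈ 45.3, P* ≈ 13.1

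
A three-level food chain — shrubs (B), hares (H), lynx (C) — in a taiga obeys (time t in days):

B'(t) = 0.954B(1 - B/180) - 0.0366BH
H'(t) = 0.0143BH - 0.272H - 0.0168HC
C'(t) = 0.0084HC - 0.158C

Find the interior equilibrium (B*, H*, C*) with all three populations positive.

From dC/dt = 0: 0.0084H* = 0.158, so H* = 18.8.
From dB/dt = 0: 0.954(1 - B*/180) = 0.0366·18.8, giving B* = 180·(1 - 0.722) = 50.1.
From dH/dt = 0: 0.0143·50.1 - 0.272 = 0.0168C*, so C* = 0.445/0.0168 = 26.5.

B* ≈ 50.1, H* ≈ 18.8, C* ≈ 26.5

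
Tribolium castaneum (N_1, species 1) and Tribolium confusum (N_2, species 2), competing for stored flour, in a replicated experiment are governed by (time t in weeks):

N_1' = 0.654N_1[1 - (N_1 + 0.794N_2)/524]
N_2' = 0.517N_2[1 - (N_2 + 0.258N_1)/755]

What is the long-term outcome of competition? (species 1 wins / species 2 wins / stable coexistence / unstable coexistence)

species 2 excludes species 1

Compare the nullcline intercepts: K1/α12 = 524/0.794 = 660 < K2 = 755; K2/α21 = 755/0.258 = 2930 > K1 = 524.
Since the inequalities point opposite ways, species 2 can invade but species 1 cannot.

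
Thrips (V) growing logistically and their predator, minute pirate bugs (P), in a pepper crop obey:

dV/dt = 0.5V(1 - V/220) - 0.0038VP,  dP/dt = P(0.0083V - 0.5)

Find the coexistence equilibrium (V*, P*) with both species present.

V* ≈ 60.2, P* ≈ 95.5

From dP/dt = 0 with P > 0: 0.0083V* = 0.5, so V* = 60.2.
Substitute into dV/dt = 0: 0.5(1 - 60.2/220) = 0.0038P*.
The bracket is 0.726, giving P* = 0.363/0.0038 = 95.5.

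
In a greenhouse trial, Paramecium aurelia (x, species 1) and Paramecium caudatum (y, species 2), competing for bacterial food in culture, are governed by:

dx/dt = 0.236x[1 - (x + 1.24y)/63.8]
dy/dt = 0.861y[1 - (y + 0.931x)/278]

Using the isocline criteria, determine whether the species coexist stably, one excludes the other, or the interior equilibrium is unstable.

species 2 excludes species 1

Compare the nullcline intercepts: K1/α12 = 63.8/1.24 = 51.5 < K2 = 278; K2/α21 = 278/0.931 = 299 > K1 = 63.8.
Since the inequalities point opposite ways, species 2 can invade but species 1 cannot.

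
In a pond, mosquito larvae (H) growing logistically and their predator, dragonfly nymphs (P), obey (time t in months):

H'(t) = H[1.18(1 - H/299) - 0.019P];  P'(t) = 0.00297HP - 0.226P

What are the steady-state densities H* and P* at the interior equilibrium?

H* ≈ 76.1, P* ≈ 46.3

From dP/dt = 0 with P > 0: 0.00297H* = 0.226, so H* = 76.1.
Substitute into dH/dt = 0: 1.18(1 - 76.1/299) = 0.019P*.
The bracket is 0.746, giving P* = 0.88/0.019 = 46.3.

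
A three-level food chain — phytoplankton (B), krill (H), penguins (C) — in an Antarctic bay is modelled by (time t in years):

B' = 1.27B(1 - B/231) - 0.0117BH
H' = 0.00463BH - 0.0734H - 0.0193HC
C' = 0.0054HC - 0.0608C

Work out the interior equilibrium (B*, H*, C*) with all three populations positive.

B* ≈ 207, H* ≈ 11.3, C* ≈ 45.9

From dC/dt = 0: 0.0054H* = 0.0608, so H* = 11.3.
From dB/dt = 0: 1.27(1 - B*/231) = 0.0117·11.3, giving B* = 231·(1 - 0.104) = 207.
From dH/dt = 0: 0.00463·207 - 0.0734 = 0.0193C*, so C* = 0.885/0.0193 = 45.9.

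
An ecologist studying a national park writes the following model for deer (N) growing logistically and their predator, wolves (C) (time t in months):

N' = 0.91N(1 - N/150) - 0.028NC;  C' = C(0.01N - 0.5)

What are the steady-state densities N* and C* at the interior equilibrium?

From dC/dt = 0 with C > 0: 0.01N* = 0.5, so N* = 50.
Substitute into dN/dt = 0: 0.91(1 - 50/150) = 0.028C*.
The bracket is 0.667, giving C* = 0.607/0.028 = 21.7.

N* ≈ 50, C* ≈ 21.7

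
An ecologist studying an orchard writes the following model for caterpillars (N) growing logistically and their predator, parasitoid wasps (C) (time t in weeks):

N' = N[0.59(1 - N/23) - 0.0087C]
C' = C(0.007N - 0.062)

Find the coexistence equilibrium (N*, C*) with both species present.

N* ≈ 8.86, C* ≈ 41.7

From dC/dt = 0 with C > 0: 0.007N* = 0.062, so N* = 8.86.
Substitute into dN/dt = 0: 0.59(1 - 8.86/23) = 0.0087C*.
The bracket is 0.615, giving C* = 0.363/0.0087 = 41.7.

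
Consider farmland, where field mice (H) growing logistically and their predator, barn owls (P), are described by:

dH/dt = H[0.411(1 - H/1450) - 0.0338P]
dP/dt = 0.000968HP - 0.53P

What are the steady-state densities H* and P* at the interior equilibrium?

H* ≈ 548, P* ≈ 7.57

From dP/dt = 0 with P > 0: 0.000968H* = 0.53, so H* = 548.
Substitute into dH/dt = 0: 0.411(1 - 548/1450) = 0.0338P*.
The bracket is 0.622, giving P* = 0.256/0.0338 = 7.57.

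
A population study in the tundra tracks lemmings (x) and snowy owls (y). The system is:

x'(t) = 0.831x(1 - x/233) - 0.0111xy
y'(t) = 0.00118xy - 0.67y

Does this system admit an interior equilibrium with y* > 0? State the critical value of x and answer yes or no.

Threshold x = 568; K < 568, so no, the predator goes extinct.

The predator equation gives dy/dt > 0 only when x > 0.67/0.00118 = 568.
Without the predator, x → K = 233. Since 233 < 568, the predator cannot invade.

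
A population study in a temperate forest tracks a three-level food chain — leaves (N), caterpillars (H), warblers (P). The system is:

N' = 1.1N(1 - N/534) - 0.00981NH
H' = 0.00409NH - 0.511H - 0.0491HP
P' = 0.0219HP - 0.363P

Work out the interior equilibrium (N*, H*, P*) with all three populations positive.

N* ≈ 455, H* ≈ 16.6, P* ≈ 27.5

From dP/dt = 0: 0.0219H* = 0.363, so H* = 16.6.
From dN/dt = 0: 1.1(1 - N*/534) = 0.00981·16.6, giving N* = 534·(1 - 0.148) = 455.
From dH/dt = 0: 0.00409·455 - 0.511 = 0.0491P*, so P* = 1.35/0.0491 = 27.5.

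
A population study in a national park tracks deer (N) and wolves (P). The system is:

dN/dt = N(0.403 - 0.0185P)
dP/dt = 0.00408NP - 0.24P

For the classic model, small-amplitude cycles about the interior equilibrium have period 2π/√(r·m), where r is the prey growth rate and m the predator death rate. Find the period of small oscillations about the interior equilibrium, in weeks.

T ≈ 20.2 weeks

Here r = 0.403 and m = 0.24, so r·m = 0.0967.
ω = √0.0967 = 0.311 per week, hence T = 2π/ω ≈ 20.2 weeks.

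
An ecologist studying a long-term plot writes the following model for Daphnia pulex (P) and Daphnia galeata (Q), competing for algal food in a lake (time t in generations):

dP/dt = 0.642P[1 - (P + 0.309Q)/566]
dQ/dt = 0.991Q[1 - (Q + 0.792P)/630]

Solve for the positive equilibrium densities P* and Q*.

Setting both brackets to zero gives the nullclines P + 0.309Q = 566 and 0.792P + Q = 630.
Substituting Q = 630 - 0.792P into the first: P(1 - 0.309·0.792) = 566 - 0.309·630.
So P* = 371/0.755 = 492, and then Q* = 630 - 0.792·492 = 241.

P* ≈ 492, Q* ≈ 241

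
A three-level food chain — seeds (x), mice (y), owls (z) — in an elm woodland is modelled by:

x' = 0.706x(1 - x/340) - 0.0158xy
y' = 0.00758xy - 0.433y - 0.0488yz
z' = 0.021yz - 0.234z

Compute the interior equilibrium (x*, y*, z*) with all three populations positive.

From dz/dt = 0: 0.021y* = 0.234, so y* = 11.1.
From dx/dt = 0: 0.706(1 - x*/340) = 0.0158·11.1, giving x* = 340·(1 - 0.249) = 255.
From dy/dt = 0: 0.00758·255 - 0.433 = 0.0488z*, so z* = 1.5/0.0488 = 30.8.

x* ≈ 255, y* ≈ 11.1, z* ≈ 30.8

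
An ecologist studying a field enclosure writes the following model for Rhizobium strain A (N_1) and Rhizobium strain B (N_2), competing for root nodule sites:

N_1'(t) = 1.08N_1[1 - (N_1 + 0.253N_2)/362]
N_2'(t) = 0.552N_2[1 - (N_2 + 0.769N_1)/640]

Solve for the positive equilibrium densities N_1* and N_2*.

Setting both brackets to zero gives the nullclines N_1 + 0.253N_2 = 362 and 0.769N_1 + N_2 = 640.
Substituting N_2 = 640 - 0.769N_1 into the first: N_1(1 - 0.253·0.769) = 362 - 0.253·640.
So N_1* = 200/0.805 = 248, and then N_2* = 640 - 0.769·248 = 449.

N_1* ≈ 248, N_2* ≈ 449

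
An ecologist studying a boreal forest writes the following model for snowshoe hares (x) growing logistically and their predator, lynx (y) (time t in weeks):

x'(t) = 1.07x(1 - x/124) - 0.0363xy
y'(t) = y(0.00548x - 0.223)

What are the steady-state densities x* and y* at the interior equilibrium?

x* ≈ 40.7, y* ≈ 19.8

From dy/dt = 0 with y > 0: 0.00548x* = 0.223, so x* = 40.7.
Substitute into dx/dt = 0: 1.07(1 - 40.7/124) = 0.0363y*.
The bracket is 0.672, giving y* = 0.719/0.0363 = 19.8.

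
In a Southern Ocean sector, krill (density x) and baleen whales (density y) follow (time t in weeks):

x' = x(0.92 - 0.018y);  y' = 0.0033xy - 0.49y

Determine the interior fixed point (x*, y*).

x* ≈ 148, y* ≈ 51.1

Set dy/dt = 0 with y > 0: 0.0033x - 0.49 = 0, so x* = 0.49/0.0033 = 148.
Set dx/dt = 0 with x > 0: 0.92 - 0.018y = 0, so y* = 0.92/0.018 = 51.1.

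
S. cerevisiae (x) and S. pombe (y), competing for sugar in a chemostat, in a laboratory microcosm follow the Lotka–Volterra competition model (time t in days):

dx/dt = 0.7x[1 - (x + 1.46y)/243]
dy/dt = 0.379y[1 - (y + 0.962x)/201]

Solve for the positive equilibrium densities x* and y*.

x* ≈ 125, y* ≈ 81

Setting both brackets to zero gives the nullclines x + 1.46y = 243 and 0.962x + y = 201.
Substituting y = 201 - 0.962x into the first: x(1 - 1.46·0.962) = 243 - 1.46·201.
So x* = -50.5/-0.405 = 125, and then y* = 201 - 0.962·125 = 81.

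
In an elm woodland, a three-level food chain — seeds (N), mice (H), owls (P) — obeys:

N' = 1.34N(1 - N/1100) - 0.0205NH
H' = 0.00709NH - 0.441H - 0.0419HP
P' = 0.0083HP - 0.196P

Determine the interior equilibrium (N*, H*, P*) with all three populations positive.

From dP/dt = 0: 0.0083H* = 0.196, so H* = 23.6.
From dN/dt = 0: 1.34(1 - N*/1100) = 0.0205·23.6, giving N* = 1100·(1 - 0.361) = 703.
From dH/dt = 0: 0.00709·703 - 0.441 = 0.0419P*, so P* = 4.54/0.0419 = 108.

N* ≈ 703, H* ≈ 23.6, P* ≈ 108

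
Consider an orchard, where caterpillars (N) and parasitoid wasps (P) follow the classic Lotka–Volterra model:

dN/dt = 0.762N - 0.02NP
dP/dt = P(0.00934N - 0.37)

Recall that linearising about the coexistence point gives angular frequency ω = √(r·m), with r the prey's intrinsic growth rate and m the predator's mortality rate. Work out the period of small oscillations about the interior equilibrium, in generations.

Here r = 0.762 and m = 0.37, so r·m = 0.282.
ω = √0.282 = 0.531 per generation, hence T = 2π/ω ≈ 11.8 generations.

T ≈ 11.8 generations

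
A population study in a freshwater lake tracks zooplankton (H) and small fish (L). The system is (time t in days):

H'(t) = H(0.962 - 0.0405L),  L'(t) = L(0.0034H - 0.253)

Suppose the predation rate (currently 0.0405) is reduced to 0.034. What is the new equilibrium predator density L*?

L* ≈ 28.3

At the interior fixed point, setting dH/dt = 0 with H > 0 fixes L* = (prey growth rate)/(HL coefficient) — independent of the other coefficients.
With the change, L* = 0.962/0.034 = 28.3; it rises from 23.8.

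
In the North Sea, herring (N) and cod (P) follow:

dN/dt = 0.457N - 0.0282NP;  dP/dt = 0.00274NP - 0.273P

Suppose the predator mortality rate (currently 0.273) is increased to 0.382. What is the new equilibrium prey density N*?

N* ≈ 139

At the interior fixed point, setting dP/dt = 0 with P > 0 fixes N* = (predator death rate)/(NP coefficient) — independent of the other coefficients.
With the change, N* = 0.382/0.00274 = 139; it rises from 99.6.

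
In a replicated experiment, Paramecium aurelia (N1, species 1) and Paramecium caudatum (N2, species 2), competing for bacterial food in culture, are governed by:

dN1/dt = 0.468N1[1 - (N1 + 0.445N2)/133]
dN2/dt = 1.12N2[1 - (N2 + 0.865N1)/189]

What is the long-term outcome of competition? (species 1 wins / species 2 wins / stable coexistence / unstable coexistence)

stable coexistence

Compare the nullcline intercepts: K1/α12 = 133/0.445 = 299 > K2 = 189; K2/α21 = 189/0.865 = 218 > K1 = 133.
Since both inequalities hold, each species can invade when rare, so the interior equilibrium is stable.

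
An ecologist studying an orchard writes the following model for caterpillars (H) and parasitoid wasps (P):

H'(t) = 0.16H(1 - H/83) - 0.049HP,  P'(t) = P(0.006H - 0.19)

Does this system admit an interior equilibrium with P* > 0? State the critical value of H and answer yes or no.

Threshold H = 31.7; K > 31.7, so yes, the predator persists.

The predator equation gives dP/dt > 0 only when H > 0.19/0.006 = 31.7.
Without the predator, H → K = 83. Since 83 > 31.7, the predator can invade and persist.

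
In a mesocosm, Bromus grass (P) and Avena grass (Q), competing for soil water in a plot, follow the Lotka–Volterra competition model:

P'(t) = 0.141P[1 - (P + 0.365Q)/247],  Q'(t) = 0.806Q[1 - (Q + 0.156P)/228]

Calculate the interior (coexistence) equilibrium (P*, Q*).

P* ≈ 174, Q* ≈ 201

Setting both brackets to zero gives the nullclines P + 0.365Q = 247 and 0.156P + Q = 228.
Substituting Q = 228 - 0.156P into the first: P(1 - 0.365·0.156) = 247 - 0.365·228.
So P* = 164/0.943 = 174, and then Q* = 228 - 0.156·174 = 201.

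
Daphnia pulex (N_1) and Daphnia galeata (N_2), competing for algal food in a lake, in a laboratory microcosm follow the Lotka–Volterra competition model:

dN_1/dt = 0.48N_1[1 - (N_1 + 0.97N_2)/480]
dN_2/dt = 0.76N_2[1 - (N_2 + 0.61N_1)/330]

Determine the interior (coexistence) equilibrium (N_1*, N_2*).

N_1* ≈ 392, N_2* ≈ 91.1

Setting both brackets to zero gives the nullclines N_1 + 0.97N_2 = 480 and 0.61N_1 + N_2 = 330.
Substituting N_2 = 330 - 0.61N_1 into the first: N_1(1 - 0.97·0.61) = 480 - 0.97·330.
So N_1* = 160/0.408 = 392, and then N_2* = 330 - 0.61·392 = 91.1.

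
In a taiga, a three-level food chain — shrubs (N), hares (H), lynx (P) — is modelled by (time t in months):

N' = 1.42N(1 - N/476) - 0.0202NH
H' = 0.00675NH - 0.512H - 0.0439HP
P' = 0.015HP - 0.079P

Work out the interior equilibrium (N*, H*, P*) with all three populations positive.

N* ≈ 440, H* ≈ 5.27, P* ≈ 56

From dP/dt = 0: 0.015H* = 0.079, so H* = 5.27.
From dN/dt = 0: 1.42(1 - N*/476) = 0.0202·5.27, giving N* = 476·(1 - 0.0749) = 440.
From dH/dt = 0: 0.00675·440 - 0.512 = 0.0439P*, so P* = 2.46/0.0439 = 56.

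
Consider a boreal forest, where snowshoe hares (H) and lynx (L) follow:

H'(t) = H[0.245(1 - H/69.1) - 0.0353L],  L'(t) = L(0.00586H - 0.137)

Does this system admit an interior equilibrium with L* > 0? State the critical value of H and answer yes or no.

Threshold H = 23.4; K > 23.4, so yes, the predator persists.

The predator equation gives dL/dt > 0 only when H > 0.137/0.00586 = 23.4.
Without the predator, H → K = 69.1. Since 69.1 > 23.4, the predator can invade and persist.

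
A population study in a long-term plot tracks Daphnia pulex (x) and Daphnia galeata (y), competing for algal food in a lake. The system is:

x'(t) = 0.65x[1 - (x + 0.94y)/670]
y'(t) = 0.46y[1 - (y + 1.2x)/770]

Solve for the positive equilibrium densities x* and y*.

x* ≈ 420, y* ≈ 266

Setting both brackets to zero gives the nullclines x + 0.94y = 670 and 1.2x + y = 770.
Substituting y = 770 - 1.2x into the first: x(1 - 0.94·1.2) = 670 - 0.94·770.
So x* = -53.8/-0.128 = 420, and then y* = 770 - 1.2·420 = 266.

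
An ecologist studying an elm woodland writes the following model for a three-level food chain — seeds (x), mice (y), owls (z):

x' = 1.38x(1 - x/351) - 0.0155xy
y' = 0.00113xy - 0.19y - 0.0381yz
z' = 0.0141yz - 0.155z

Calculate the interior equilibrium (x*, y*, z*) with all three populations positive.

From dz/dt = 0: 0.0141y* = 0.155, so y* = 11.
From dx/dt = 0: 1.38(1 - x*/351) = 0.0155·11, giving x* = 351·(1 - 0.123) = 308.
From dy/dt = 0: 0.00113·308 - 0.19 = 0.0381z*, so z* = 0.158/0.0381 = 4.14.

x* ≈ 308, y* ≈ 11, z* ≈ 4.14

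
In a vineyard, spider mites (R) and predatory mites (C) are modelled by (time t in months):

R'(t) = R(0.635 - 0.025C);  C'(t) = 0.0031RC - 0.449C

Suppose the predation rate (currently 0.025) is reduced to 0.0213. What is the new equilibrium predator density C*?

At the interior fixed point, setting dR/dt = 0 with R > 0 fixes C* = (prey growth rate)/(RC coefficient) — independent of the other coefficients.
With the change, C* = 0.635/0.0213 = 29.8; it rises from 25.4.

C* ≈ 29.8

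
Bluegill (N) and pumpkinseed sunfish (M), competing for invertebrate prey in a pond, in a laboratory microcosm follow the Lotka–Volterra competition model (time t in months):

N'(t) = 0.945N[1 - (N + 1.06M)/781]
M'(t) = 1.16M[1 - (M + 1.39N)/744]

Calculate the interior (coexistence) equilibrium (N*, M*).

Setting both brackets to zero gives the nullclines N + 1.06M = 781 and 1.39N + M = 744.
Substituting M = 744 - 1.39N into the first: N(1 - 1.06·1.39) = 781 - 1.06·744.
So N* = -7.64/-0.473 = 16.1, and then M* = 744 - 1.39·16.1 = 722.

N* ≈ 16.1, M* ≈ 722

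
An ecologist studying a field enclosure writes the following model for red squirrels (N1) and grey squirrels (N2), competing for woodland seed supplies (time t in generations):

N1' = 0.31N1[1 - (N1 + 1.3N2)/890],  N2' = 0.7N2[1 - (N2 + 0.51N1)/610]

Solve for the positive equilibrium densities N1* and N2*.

Setting both brackets to zero gives the nullclines N1 + 1.3N2 = 890 and 0.51N1 + N2 = 610.
Substituting N2 = 610 - 0.51N1 into the first: N1(1 - 1.3·0.51) = 890 - 1.3·610.
So N1* = 97/0.337 = 288, and then N2* = 610 - 0.51·288 = 463.

N1* ≈ 288, N2* ≈ 463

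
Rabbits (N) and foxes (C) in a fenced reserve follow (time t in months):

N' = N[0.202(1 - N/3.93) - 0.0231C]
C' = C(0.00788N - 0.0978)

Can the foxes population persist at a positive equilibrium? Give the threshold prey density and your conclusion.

The predator equation gives dC/dt > 0 only when N > 0.0978/0.00788 = 12.4.
Without the predator, N → K = 3.93. Since 3.93 < 12.4, the predator cannot invade.

Threshold N = 12.4; K < 12.4, so no, the predator goes extinct.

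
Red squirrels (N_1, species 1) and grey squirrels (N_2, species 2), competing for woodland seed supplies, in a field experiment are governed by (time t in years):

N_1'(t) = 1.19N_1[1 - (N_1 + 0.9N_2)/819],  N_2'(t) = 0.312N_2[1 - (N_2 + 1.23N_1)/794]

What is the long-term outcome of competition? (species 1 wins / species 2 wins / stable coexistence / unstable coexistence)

species 1 excludes species 2

Compare the nullcline intercepts: K1/α12 = 819/0.9 = 910 > K2 = 794; K2/α21 = 794/1.23 = 646 < K1 = 819.
Since the inequalities point opposite ways, species 1 can invade but species 2 cannot.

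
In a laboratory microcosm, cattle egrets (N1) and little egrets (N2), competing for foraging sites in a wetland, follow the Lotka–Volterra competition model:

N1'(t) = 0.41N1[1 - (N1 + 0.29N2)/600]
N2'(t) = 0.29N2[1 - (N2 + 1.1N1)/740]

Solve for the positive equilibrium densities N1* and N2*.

N1* ≈ 566, N2* ≈ 117

Setting both brackets to zero gives the nullclines N1 + 0.29N2 = 600 and 1.1N1 + N2 = 740.
Substituting N2 = 740 - 1.1N1 into the first: N1(1 - 0.29·1.1) = 600 - 0.29·740.
So N1* = 385/0.681 = 566, and then N2* = 740 - 1.1·566 = 117.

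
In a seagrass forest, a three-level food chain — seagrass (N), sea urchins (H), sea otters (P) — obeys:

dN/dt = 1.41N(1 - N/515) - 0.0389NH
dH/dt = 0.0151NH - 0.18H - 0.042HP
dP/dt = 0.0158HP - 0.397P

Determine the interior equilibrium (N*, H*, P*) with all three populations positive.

From dP/dt = 0: 0.0158H* = 0.397, so H* = 25.1.
From dN/dt = 0: 1.41(1 - N*/515) = 0.0389·25.1, giving N* = 515·(1 - 0.693) = 158.
From dH/dt = 0: 0.0151·158 - 0.18 = 0.042P*, so P* = 2.21/0.042 = 52.5.

N* ≈ 158, H* ≈ 25.1, P* ≈ 52.5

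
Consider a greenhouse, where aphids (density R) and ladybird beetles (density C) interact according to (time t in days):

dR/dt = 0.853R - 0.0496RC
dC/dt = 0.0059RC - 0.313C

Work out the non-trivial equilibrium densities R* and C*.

Set dC/dt = 0 with C > 0: 0.0059R - 0.313 = 0, so R* = 0.313/0.0059 = 53.1.
Set dR/dt = 0 with R > 0: 0.853 - 0.0496C = 0, so C* = 0.853/0.0496 = 17.2.

R* ≈ 53.1, C* ≈ 17.2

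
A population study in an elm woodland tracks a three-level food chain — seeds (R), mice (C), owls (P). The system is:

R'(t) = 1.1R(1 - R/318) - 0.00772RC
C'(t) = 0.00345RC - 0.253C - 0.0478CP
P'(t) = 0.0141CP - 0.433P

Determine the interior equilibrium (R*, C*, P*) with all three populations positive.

R* ≈ 249, C* ≈ 30.7, P* ≈ 12.7

From dP/dt = 0: 0.0141C* = 0.433, so C* = 30.7.
From dR/dt = 0: 1.1(1 - R*/318) = 0.00772·30.7, giving R* = 318·(1 - 0.216) = 249.
From dC/dt = 0: 0.00345·249 - 0.253 = 0.0478P*, so P* = 0.608/0.0478 = 12.7.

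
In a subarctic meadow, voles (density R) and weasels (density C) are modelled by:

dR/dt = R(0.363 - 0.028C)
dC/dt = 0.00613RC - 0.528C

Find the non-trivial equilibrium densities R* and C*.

R* ≈ 86.1, C* ≈ 13

Set dC/dt = 0 with C > 0: 0.00613R - 0.528 = 0, so R* = 0.528/0.00613 = 86.1.
Set dR/dt = 0 with R > 0: 0.363 - 0.028C = 0, so C* = 0.363/0.028 = 13.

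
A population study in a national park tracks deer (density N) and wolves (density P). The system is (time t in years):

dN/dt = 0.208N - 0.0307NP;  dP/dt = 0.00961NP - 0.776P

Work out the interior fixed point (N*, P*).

Set dP/dt = 0 with P > 0: 0.00961N - 0.776 = 0, so N* = 0.776/0.00961 = 80.7.
Set dN/dt = 0 with N > 0: 0.208 - 0.0307P = 0, so P* = 0.208/0.0307 = 6.78.

N* ≈ 80.7, P* ≈ 6.78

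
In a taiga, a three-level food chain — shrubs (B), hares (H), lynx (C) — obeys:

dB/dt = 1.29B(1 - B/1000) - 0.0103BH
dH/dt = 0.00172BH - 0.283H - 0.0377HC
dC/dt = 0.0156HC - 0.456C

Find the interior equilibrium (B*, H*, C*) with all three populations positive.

B* ≈ 767, H* ≈ 29.2, C* ≈ 27.5

From dC/dt = 0: 0.0156H* = 0.456, so H* = 29.2.
From dB/dt = 0: 1.29(1 - B*/1000) = 0.0103·29.2, giving B* = 1000·(1 - 0.233) = 767.
From dH/dt = 0: 0.00172·767 - 0.283 = 0.0377C*, so C* = 1.04/0.0377 = 27.5.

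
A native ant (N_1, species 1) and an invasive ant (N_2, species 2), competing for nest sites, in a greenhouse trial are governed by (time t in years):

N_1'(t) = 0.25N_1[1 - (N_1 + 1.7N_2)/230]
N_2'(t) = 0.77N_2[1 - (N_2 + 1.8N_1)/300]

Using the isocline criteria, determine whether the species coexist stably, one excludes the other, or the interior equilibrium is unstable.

Compare the nullcline intercepts: K1/α12 = 230/1.7 = 135 < K2 = 300; K2/α21 = 300/1.8 = 167 < K1 = 230.
Since both are reversed, neither can invade when rare; the interior point is a saddle.

unstable coexistence (outcome depends on initial conditions)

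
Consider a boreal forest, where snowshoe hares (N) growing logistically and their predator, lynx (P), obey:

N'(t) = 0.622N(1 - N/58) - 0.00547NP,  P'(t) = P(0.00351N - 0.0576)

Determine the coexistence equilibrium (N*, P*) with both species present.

From dP/dt = 0 with P > 0: 0.00351N* = 0.0576, so N* = 16.4.
Substitute into dN/dt = 0: 0.622(1 - 16.4/58) = 0.00547P*.
The bracket is 0.717, giving P* = 0.446/0.00547 = 81.5.

N* ≈ 16.4, P* ≈ 81.5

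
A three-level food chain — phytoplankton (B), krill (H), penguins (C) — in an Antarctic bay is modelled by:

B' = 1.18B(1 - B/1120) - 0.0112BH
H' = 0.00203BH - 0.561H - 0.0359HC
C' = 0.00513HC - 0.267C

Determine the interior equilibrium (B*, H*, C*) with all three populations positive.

B* ≈ 567, H* ≈ 52, C* ≈ 16.4

From dC/dt = 0: 0.00513H* = 0.267, so H* = 52.
From dB/dt = 0: 1.18(1 - B*/1120) = 0.0112·52, giving B* = 1120·(1 - 0.494) = 567.
From dH/dt = 0: 0.00203·567 - 0.561 = 0.0359C*, so C* = 0.589/0.0359 = 16.4.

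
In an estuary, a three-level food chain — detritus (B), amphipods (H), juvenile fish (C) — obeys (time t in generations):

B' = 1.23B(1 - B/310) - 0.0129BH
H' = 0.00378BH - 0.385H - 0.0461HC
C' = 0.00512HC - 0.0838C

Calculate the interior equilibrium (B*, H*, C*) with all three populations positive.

B* ≈ 257, H* ≈ 16.4, C* ≈ 12.7

From dC/dt = 0: 0.00512H* = 0.0838, so H* = 16.4.
From dB/dt = 0: 1.23(1 - B*/310) = 0.0129·16.4, giving B* = 310·(1 - 0.172) = 257.
From dH/dt = 0: 0.00378·257 - 0.385 = 0.0461C*, so C* = 0.586/0.0461 = 12.7.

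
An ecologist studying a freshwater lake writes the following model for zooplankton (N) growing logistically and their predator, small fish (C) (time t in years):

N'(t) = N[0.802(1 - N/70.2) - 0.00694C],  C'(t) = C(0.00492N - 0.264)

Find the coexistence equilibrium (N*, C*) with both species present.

From dC/dt = 0 with C > 0: 0.00492N* = 0.264, so N* = 53.7.
Substitute into dN/dt = 0: 0.802(1 - 53.7/70.2) = 0.00694C*.
The bracket is 0.236, giving C* = 0.189/0.00694 = 27.2.

N* ≈ 53.7, C* ≈ 27.2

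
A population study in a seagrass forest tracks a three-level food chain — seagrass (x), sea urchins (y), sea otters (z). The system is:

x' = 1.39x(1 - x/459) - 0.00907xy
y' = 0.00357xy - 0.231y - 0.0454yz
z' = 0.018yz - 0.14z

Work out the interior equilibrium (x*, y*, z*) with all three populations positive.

From dz/dt = 0: 0.018y* = 0.14, so y* = 7.78.
From dx/dt = 0: 1.39(1 - x*/459) = 0.00907·7.78, giving x* = 459·(1 - 0.0508) = 436.
From dy/dt = 0: 0.00357·436 - 0.231 = 0.0454z*, so z* = 1.32/0.0454 = 29.2.

x* ≈ 436, y* ≈ 7.78, z* ≈ 29.2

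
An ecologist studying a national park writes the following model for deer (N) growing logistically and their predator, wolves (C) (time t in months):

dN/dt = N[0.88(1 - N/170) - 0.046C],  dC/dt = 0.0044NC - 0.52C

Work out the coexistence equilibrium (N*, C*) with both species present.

From dC/dt = 0 with C > 0: 0.0044N* = 0.52, so N* = 118.
Substitute into dN/dt = 0: 0.88(1 - 118/170) = 0.046C*.
The bracket is 0.305, giving C* = 0.268/0.046 = 5.83.

N* ≈ 118, C* ≈ 5.83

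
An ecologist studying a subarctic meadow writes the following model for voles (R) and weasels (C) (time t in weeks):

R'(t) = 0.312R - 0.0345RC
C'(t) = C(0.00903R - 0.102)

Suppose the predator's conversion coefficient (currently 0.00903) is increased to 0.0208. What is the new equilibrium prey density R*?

At the interior fixed point, setting dC/dt = 0 with C > 0 fixes R* = (predator death rate)/(RC coefficient) — independent of the other coefficients.
With the change, R* = 0.102/0.0208 = 4.9; it falls from 11.3.

R* ≈ 4.9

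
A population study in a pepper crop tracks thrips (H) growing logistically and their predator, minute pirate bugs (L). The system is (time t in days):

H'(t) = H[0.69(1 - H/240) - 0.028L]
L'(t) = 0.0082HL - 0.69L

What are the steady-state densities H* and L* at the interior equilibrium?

From dL/dt = 0 with L > 0: 0.0082H* = 0.69, so H* = 84.1.
Substitute into dH/dt = 0: 0.69(1 - 84.1/240) = 0.028L*.
The bracket is 0.649, giving L* = 0.448/0.028 = 16.

H* ≈ 84.1, L* ≈ 16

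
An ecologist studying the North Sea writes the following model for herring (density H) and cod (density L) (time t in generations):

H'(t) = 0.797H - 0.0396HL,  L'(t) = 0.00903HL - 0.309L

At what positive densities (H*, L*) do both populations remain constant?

Set dL/dt = 0 with L > 0: 0.00903H - 0.309 = 0, so H* = 0.309/0.00903 = 34.2.
Set dH/dt = 0 with H > 0: 0.797 - 0.0396L = 0, so L* = 0.797/0.0396 = 20.1.

H* ≈ 34.2, L* ≈ 20.1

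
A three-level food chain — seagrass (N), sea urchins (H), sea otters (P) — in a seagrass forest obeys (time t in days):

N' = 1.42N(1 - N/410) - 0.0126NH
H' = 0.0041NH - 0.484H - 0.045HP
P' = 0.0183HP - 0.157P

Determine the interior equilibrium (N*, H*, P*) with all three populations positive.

N* ≈ 379, H* ≈ 8.58, P* ≈ 23.8

From dP/dt = 0: 0.0183H* = 0.157, so H* = 8.58.
From dN/dt = 0: 1.42(1 - N*/410) = 0.0126·8.58, giving N* = 410·(1 - 0.0761) = 379.
From dH/dt = 0: 0.0041·379 - 0.484 = 0.045P*, so P* = 1.07/0.045 = 23.8.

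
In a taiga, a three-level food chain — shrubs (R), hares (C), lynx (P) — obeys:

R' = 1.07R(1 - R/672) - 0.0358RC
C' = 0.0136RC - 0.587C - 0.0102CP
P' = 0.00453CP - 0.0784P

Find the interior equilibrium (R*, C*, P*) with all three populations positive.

From dP/dt = 0: 0.00453C* = 0.0784, so C* = 17.3.
From dR/dt = 0: 1.07(1 - R*/672) = 0.0358·17.3, giving R* = 672·(1 - 0.579) = 283.
From dC/dt = 0: 0.0136·283 - 0.587 = 0.0102P*, so P* = 3.26/0.0102 = 320.

R* ≈ 283, C* ≈ 17.3, P* ≈ 320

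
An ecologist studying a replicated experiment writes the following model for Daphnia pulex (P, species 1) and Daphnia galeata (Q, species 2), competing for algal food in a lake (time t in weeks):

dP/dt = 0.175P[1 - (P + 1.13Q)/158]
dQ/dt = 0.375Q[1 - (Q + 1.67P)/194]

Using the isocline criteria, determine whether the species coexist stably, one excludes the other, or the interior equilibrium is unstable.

unstable coexistence (outcome depends on initial conditions)

Compare the nullcline intercepts: K1/α12 = 158/1.13 = 140 < K2 = 194; K2/α21 = 194/1.67 = 116 < K1 = 158.
Since both are reversed, neither can invade when rare; the interior point is a saddle.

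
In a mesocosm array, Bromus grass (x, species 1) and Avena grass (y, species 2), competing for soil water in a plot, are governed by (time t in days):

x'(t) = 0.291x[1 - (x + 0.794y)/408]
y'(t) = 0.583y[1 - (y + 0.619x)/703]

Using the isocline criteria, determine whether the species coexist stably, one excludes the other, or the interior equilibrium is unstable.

species 2 excludes species 1

Compare the nullcline intercepts: K1/α12 = 408/0.794 = 514 < K2 = 703; K2/α21 = 703/0.619 = 1140 > K1 = 408.
Since the inequalities point opposite ways, species 2 can invade but species 1 cannot.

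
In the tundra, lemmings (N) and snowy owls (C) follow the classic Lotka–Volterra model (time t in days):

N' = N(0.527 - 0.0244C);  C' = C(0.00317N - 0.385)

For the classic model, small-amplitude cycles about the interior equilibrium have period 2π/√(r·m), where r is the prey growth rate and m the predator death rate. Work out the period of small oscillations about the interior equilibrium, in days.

T ≈ 13.9 days

Here r = 0.527 and m = 0.385, so r·m = 0.203.
ω = √0.203 = 0.45 per day, hence T = 2π/ω ≈ 13.9 days.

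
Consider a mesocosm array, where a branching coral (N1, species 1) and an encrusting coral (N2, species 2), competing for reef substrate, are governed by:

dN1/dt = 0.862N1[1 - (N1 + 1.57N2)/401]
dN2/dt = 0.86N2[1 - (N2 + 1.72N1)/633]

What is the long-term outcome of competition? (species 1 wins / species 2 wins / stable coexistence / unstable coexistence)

Compare the nullcline intercepts: K1/α12 = 401/1.57 = 255 < K2 = 633; K2/α21 = 633/1.72 = 368 < K1 = 401.
Since both are reversed, neither can invade when rare; the interior point is a saddle.

unstable coexistence (outcome depends on initial conditions)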